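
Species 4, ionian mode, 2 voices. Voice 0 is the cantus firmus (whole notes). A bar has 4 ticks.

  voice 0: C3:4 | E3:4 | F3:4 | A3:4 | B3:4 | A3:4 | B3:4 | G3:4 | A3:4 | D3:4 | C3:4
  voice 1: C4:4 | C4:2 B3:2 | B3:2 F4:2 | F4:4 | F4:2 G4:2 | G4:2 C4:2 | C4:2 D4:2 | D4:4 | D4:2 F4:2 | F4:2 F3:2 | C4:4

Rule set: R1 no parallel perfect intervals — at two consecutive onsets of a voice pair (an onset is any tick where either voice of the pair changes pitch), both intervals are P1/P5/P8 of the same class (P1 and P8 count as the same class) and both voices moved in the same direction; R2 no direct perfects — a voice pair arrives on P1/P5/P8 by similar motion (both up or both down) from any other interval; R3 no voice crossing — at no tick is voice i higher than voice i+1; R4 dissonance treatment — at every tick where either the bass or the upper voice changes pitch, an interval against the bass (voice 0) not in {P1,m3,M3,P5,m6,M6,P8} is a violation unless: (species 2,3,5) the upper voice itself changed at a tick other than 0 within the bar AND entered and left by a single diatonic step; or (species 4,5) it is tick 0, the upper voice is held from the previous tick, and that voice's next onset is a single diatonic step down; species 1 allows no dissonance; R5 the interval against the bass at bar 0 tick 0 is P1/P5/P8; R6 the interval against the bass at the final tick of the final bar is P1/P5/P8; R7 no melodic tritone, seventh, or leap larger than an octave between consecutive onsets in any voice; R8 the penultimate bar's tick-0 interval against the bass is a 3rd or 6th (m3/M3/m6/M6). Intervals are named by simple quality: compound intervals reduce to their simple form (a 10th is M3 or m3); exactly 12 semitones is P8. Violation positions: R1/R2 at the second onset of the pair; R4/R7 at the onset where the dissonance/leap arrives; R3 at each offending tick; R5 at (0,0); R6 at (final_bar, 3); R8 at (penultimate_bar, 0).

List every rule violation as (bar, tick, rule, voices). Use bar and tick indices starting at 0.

(2, 0, R4, (0, 1))
(2, 2, R7, (1,))
(4, 0, R4, (0, 1))
(5, 0, R4, (0, 1))
(6, 0, R4, (0, 1))
(8, 0, R4, (0, 1))

bar 0: v0=C3 v1=C4 downbeat P8
bar 1: v0=E3 v1=C4 downbeat m6
bar 2: v0=F3 v1=B3 downbeat TT
bar 3: v0=A3 v1=F4 downbeat m6
bar 4: v0=B3 v1=F4 downbeat TT
bar 5: v0=A3 v1=G4 downbeat m7
bar 6: v0=B3 v1=C4 downbeat m2
bar 7: v0=G3 v1=D4 downbeat P5
bar 8: v0=A3 v1=D4 downbeat P4
bar 9: v0=D3 v1=F4 downbeat m3
bar 10: v0=C3 v1=C4 downbeat P8
  -> R4 @ bar 2 tick 0 v(0, 1): F3/B3 TT untreated
  -> R7 @ bar 2 tick 2 v(1,): B3->F4 leap 6st
  -> R4 @ bar 4 tick 0 v(0, 1): B3/F4 TT untreated
  -> R4 @ bar 5 tick 0 v(0, 1): A3/G4 m7 untreated
  -> R4 @ bar 6 tick 0 v(0, 1): B3/C4 m2 untreated
  -> R4 @ bar 8 tick 0 v(0, 1): A3/D4 P4 untreated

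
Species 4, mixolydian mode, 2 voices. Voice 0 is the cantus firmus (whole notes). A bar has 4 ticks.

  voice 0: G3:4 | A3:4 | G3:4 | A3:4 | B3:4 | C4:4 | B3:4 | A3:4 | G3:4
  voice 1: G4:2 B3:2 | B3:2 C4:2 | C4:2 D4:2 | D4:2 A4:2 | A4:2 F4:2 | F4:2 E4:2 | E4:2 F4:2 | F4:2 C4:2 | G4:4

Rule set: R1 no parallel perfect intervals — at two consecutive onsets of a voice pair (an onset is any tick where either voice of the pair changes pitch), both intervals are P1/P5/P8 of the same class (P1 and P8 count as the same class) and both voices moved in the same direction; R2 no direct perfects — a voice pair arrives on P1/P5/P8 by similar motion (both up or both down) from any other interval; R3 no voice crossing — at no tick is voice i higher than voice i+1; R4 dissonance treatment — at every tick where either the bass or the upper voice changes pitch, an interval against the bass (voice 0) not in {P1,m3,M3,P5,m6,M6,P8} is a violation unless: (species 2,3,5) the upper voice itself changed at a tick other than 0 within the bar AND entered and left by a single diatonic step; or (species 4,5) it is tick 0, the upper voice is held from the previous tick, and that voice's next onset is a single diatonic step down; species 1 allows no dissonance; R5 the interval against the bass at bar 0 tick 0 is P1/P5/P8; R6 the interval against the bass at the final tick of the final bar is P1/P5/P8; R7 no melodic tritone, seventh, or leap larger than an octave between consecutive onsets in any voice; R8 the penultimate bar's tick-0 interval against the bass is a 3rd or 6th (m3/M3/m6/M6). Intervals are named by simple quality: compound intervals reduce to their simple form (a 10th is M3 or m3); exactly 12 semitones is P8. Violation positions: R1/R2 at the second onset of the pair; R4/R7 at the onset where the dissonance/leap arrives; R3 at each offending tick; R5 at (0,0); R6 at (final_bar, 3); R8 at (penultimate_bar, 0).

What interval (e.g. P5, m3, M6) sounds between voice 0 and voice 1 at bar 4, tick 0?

voice 0=B3 voice 1=A4 -> m7

m7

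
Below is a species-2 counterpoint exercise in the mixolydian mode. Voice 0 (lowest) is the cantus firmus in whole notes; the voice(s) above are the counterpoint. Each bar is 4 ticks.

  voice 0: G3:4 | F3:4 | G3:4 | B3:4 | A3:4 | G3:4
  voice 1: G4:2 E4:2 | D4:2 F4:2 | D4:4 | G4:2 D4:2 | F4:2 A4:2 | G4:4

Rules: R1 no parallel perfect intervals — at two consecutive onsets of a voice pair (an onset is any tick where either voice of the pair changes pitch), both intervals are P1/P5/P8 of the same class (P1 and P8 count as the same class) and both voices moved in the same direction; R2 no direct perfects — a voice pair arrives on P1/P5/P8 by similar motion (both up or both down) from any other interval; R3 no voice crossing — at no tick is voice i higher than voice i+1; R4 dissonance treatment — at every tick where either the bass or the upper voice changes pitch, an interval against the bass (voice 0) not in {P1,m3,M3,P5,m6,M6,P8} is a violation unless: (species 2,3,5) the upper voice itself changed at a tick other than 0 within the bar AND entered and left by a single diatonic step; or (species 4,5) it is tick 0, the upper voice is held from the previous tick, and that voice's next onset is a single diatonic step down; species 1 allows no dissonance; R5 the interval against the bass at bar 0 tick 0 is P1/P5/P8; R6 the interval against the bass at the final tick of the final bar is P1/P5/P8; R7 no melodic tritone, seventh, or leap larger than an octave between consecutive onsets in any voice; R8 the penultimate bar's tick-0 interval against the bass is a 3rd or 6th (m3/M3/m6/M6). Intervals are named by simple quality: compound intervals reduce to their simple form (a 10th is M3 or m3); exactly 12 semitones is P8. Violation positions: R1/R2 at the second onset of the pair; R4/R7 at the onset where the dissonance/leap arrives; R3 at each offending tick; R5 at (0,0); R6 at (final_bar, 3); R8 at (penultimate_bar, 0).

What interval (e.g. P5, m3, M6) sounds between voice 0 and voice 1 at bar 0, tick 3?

M6

voice 0=G3 voice 1=E4 -> M6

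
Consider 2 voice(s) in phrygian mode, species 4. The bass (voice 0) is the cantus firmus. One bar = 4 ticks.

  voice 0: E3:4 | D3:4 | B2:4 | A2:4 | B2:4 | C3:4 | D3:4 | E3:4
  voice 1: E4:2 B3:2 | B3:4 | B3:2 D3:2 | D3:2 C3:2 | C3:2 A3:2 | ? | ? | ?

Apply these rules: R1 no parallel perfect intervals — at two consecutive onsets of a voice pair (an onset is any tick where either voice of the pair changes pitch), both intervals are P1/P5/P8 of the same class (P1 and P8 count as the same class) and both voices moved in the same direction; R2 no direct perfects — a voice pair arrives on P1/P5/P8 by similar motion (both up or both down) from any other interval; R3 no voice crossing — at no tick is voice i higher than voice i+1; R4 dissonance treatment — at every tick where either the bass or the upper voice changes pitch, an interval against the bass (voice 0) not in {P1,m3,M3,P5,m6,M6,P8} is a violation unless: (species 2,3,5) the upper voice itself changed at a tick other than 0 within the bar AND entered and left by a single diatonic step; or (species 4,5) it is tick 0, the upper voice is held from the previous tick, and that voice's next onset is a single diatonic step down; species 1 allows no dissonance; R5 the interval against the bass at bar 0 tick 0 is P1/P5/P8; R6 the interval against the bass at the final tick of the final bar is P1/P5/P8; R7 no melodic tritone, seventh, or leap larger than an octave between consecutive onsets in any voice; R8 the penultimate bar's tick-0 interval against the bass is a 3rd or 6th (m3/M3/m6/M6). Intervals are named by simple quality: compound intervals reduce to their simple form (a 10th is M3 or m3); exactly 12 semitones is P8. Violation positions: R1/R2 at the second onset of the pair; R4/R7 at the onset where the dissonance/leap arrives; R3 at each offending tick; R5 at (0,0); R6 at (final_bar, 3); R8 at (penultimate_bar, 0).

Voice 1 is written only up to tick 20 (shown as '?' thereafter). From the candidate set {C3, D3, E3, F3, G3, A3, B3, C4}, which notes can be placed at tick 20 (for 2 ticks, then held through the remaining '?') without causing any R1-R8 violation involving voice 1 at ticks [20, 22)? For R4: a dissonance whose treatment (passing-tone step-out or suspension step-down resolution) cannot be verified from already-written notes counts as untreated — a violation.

{A3, C3, E3, G3}

C3: legal
D3: violates R4
E3: legal
F3: violates R4
G3: legal
A3: legal
B3: violates R4
C4: violates R2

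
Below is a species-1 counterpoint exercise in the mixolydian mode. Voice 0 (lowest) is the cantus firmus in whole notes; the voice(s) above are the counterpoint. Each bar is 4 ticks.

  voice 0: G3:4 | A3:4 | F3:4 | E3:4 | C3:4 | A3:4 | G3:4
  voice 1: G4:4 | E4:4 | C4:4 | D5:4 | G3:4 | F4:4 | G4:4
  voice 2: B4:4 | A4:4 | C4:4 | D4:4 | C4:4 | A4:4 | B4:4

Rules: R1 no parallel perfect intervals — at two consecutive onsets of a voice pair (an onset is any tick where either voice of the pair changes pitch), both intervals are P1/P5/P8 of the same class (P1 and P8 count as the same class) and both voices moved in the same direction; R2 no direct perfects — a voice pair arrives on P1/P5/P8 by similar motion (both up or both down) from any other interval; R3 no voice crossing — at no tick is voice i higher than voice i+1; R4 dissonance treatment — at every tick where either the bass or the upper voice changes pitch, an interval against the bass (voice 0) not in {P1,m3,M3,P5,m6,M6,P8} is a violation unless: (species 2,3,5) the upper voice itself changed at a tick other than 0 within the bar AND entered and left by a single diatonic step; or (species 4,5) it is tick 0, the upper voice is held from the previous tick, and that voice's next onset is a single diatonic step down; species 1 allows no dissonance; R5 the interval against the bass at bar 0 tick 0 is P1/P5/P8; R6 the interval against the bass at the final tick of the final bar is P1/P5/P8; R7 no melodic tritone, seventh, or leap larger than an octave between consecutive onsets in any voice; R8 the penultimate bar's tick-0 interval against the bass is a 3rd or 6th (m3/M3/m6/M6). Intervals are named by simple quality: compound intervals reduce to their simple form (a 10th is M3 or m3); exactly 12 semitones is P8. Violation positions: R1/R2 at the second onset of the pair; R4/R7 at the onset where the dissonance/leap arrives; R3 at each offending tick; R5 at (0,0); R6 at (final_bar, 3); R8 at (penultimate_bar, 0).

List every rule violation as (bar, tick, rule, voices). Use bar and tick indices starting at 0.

bar 0: v0=G3 v1=G4 v2=B4 downbeat M3
bar 1: v0=A3 v1=E4 v2=A4 downbeat P8
bar 2: v0=F3 v1=C4 v2=C4 downbeat P5
bar 3: v0=E3 v1=D5 v2=D4 downbeat m7
bar 4: v0=C3 v1=G3 v2=C4 downbeat P8
bar 5: v0=A3 v1=F4 v2=A4 downbeat P8
bar 6: v0=G3 v1=G4 v2=B4 downbeat M3
  -> R5 @ bar 0 tick 0 v(0, 2): opens on M3
  -> R1 @ bar 2 tick 0 v(0, 1): A3/E4 P5 -> F3/C4 P5 similar
  -> R2 @ bar 2 tick 0 v(0, 2): A3/A4 P8 -> F3/C4 P5 similar
  -> R2 @ bar 2 tick 0 v(1, 2): E4/A4 P4 -> C4/C4 P1 similar
  -> R1 @ bar 3 tick 0 v(1, 2): C4/C4 P1 -> D5/D4 P8 similar
  -> R3 @ bar 3 tick 0 v(1, 2): D5 above D4
  -> R4 @ bar 3 tick 0 v(0, 1): E3/D5 m7 untreated
  -> R4 @ bar 3 tick 0 v(0, 2): E3/D4 m7 untreated
  -> R7 @ bar 3 tick 0 v(1,): C4->D5 leap 14st
  -> R3 @ bar 3 tick 1 v(1, 2): D5 above D4
  -> R3 @ bar 3 tick 2 v(1, 2): D5 above D4
  -> R3 @ bar 3 tick 3 v(1, 2): D5 above D4
  -> R2 @ bar 4 tick 0 v(0, 1): E3/D5 m7 -> C3/G3 P5 similar
  -> R2 @ bar 4 tick 0 v(0, 2): E3/D4 m7 -> C3/C4 P8 similar
  -> R7 @ bar 4 tick 0 v(1,): D5->G3 leap 19st
  -> R1 @ bar 5 tick 0 v(0, 2): C3/C4 P8 -> A3/A4 P8 similar
  -> R7 @ bar 5 tick 0 v(1,): G3->F4 leap 10st
  -> R8 @ bar 5 tick 0 v(0, 2): penult P8 not 3rd/6th
  -> R6 @ bar 6 tick 3 v(0, 2): closes on M3

(0, 0, R5, (0, 2))
(2, 0, R1, (0, 1))
(2, 0, R2, (0, 2))
(2, 0, R2, (1, 2))
(3, 0, R1, (1, 2))
(3, 0, R3, (1, 2))
(3, 0, R4, (0, 1))
(3, 0, R4, (0, 2))
(3, 0, R7, (1,))
(3, 1, R3, (1, 2))
(3, 2, R3, (1, 2))
(3, 3, R3, (1, 2))
(4, 0, R2, (0, 1))
(4, 0, R2, (0, 2))
(4, 0, R7, (1,))
(5, 0, R1, (0, 2))
(5, 0, R7, (1,))
(5, 0, R8, (0, 2))
(6, 3, R6, (0, 2))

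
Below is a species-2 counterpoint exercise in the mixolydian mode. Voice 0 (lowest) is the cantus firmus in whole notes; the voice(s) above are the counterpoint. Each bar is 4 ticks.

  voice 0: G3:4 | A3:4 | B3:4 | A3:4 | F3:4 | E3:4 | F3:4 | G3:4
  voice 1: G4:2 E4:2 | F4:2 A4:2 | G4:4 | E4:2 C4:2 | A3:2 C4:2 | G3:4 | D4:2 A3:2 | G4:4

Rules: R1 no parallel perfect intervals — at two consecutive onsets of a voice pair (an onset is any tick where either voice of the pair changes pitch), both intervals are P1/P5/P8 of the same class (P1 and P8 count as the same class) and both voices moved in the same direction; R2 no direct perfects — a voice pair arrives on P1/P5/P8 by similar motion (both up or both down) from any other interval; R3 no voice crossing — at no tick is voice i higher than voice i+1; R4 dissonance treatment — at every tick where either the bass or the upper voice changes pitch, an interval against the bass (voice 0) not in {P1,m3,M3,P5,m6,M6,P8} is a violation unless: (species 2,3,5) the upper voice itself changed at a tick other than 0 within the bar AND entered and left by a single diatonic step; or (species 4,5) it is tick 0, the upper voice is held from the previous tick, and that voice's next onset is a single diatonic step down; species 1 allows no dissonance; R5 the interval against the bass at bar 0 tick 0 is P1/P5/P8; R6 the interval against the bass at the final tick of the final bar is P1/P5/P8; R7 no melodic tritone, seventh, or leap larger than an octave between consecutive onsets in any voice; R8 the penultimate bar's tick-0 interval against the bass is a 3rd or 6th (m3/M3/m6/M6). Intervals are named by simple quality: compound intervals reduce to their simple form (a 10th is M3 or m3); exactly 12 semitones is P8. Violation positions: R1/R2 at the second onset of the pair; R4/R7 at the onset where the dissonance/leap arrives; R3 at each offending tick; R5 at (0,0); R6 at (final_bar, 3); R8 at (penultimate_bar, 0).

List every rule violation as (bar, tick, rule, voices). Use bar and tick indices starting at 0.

bar 0: v0=G3 v1=G4 downbeat P8
bar 1: v0=A3 v1=F4 downbeat m6
bar 2: v0=B3 v1=G4 downbeat m6
bar 3: v0=A3 v1=E4 downbeat P5
bar 4: v0=F3 v1=A3 downbeat M3
bar 5: v0=E3 v1=G3 downbeat m3
bar 6: v0=F3 v1=D4 downbeat M6
bar 7: v0=G3 v1=G4 downbeat P8
  -> R2 @ bar 3 tick 0 v(0, 1): B3/G4 m6 -> A3/E4 P5 similar
  -> R2 @ bar 7 tick 0 v(0, 1): F3/A3 M3 -> G3/G4 P8 similar
  -> R7 @ bar 7 tick 0 v(1,): A3->G4 leap 10st

(3, 0, R2, (0, 1))
(7, 0, R2, (0, 1))
(7, 0, R7, (1,))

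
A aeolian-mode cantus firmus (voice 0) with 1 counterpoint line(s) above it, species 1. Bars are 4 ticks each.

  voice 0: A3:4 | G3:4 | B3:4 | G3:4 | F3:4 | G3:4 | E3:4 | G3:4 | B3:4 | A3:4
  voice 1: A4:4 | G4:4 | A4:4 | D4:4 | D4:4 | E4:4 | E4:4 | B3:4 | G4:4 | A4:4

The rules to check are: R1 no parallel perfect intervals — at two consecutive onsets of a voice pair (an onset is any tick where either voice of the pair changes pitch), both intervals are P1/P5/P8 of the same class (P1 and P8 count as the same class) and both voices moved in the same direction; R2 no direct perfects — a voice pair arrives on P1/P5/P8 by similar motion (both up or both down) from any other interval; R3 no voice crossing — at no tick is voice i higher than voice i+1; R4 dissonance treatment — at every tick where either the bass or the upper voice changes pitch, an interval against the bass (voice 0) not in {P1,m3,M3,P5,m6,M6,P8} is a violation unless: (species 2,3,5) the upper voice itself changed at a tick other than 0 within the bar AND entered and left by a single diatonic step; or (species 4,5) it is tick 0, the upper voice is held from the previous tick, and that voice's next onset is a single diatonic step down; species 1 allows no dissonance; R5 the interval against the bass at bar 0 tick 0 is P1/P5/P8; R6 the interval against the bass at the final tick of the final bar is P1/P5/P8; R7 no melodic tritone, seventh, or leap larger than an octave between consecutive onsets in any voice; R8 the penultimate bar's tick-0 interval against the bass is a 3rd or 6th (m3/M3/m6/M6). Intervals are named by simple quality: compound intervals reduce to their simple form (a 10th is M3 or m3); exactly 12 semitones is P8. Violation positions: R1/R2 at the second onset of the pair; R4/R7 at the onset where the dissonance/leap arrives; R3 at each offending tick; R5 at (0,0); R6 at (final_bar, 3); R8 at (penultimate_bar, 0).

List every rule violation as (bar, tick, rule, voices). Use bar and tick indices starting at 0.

(1, 0, R1, (0, 1))
(2, 0, R4, (0, 1))
(3, 0, R2, (0, 1))

bar 0: v0=A3 v1=A4 downbeat P8
bar 1: v0=G3 v1=G4 downbeat P8
bar 2: v0=B3 v1=A4 downbeat m7
bar 3: v0=G3 v1=D4 downbeat P5
bar 4: v0=F3 v1=D4 downbeat M6
bar 5: v0=G3 v1=E4 downbeat M6
bar 6: v0=E3 v1=E4 downbeat P8
bar 7: v0=G3 v1=B3 downbeat M3
bar 8: v0=B3 v1=G4 downbeat m6
bar 9: v0=A3 v1=A4 downbeat P8
  -> R1 @ bar 1 tick 0 v(0, 1): A3/A4 P8 -> G3/G4 P8 similar
  -> R4 @ bar 2 tick 0 v(0, 1): B3/A4 m7 untreated
  -> R2 @ bar 3 tick 0 v(0, 1): B3/A4 m7 -> G3/D4 P5 similar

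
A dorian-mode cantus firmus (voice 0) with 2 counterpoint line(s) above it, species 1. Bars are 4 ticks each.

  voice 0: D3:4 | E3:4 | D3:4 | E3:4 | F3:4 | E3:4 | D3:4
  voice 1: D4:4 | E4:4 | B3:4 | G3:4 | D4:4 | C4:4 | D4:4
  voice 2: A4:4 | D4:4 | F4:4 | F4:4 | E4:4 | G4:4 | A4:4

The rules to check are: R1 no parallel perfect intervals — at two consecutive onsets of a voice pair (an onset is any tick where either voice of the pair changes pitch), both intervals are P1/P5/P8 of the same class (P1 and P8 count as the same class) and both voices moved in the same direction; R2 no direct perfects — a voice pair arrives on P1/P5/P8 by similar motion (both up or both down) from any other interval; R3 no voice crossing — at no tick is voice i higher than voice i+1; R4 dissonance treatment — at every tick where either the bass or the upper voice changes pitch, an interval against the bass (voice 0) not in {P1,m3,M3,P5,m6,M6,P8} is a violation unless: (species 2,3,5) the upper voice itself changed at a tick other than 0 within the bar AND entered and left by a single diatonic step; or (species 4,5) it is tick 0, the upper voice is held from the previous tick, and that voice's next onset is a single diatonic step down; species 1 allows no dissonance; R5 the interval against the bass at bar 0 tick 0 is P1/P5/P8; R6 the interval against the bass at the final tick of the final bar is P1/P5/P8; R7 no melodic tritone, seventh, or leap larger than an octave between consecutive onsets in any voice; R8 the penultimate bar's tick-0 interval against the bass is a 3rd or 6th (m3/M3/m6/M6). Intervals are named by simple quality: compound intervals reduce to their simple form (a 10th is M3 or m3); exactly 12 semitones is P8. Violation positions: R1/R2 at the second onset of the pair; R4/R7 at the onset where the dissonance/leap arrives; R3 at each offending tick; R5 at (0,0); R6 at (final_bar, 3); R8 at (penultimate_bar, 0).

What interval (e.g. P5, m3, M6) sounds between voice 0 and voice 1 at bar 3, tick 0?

m3

voice 0=E3 voice 1=G3 -> m3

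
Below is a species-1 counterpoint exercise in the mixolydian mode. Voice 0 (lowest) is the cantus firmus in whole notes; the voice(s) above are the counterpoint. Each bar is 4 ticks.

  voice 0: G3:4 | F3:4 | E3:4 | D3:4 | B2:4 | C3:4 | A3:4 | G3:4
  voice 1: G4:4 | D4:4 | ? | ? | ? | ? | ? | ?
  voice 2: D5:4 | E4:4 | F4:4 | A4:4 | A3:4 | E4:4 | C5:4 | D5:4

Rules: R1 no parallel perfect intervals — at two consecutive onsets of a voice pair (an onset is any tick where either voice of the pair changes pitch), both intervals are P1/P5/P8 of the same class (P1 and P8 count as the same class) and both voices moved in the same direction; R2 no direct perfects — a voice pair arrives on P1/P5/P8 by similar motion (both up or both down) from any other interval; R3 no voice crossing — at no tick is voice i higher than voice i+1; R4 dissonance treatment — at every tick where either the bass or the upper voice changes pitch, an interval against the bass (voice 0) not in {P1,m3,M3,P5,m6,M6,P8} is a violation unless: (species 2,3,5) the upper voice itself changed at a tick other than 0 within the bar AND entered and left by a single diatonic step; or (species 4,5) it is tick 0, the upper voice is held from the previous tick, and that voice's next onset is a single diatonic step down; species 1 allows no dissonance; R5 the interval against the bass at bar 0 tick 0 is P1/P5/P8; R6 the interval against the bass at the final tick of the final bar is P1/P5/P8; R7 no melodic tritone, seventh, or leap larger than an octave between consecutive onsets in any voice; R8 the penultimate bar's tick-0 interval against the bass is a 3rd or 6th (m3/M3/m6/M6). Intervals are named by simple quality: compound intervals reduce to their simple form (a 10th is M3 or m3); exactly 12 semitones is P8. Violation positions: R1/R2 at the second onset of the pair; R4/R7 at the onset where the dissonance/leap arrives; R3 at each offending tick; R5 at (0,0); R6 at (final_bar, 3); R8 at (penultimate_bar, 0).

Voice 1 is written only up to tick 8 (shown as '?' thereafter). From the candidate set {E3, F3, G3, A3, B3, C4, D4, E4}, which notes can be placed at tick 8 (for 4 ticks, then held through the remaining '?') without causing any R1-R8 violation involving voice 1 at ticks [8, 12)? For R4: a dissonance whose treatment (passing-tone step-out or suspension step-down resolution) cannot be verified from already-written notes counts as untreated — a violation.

E3: violates R2,R7
F3: violates R4
G3: legal
A3: violates R4
B3: violates R2
C4: legal
D4: violates R4
E4: legal

{C4, E4, G3}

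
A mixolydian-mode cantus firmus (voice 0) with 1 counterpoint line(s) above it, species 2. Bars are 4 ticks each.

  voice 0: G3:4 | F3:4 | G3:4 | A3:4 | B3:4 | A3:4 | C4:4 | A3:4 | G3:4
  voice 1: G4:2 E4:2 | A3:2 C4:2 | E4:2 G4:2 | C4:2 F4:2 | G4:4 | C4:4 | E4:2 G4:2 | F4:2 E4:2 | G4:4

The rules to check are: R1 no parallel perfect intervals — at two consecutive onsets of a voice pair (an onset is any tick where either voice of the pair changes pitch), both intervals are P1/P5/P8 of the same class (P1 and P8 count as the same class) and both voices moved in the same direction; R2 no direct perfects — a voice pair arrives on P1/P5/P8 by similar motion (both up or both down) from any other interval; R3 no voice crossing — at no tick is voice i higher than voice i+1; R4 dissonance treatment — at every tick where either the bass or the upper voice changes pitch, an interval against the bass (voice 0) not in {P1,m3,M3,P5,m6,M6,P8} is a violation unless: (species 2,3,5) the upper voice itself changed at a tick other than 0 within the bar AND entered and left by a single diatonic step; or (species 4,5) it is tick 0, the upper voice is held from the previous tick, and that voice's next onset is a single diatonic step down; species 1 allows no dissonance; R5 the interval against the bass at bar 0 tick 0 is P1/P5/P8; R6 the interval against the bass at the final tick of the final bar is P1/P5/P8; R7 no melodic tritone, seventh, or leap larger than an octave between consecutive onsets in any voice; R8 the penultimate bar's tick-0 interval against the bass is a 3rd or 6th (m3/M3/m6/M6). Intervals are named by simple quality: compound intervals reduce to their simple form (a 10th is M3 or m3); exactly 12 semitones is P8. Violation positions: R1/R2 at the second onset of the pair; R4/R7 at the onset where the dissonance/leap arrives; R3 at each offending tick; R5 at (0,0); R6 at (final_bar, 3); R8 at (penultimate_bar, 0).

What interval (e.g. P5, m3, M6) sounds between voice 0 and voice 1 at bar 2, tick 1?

voice 0=G3 voice 1=E4 -> M6

M6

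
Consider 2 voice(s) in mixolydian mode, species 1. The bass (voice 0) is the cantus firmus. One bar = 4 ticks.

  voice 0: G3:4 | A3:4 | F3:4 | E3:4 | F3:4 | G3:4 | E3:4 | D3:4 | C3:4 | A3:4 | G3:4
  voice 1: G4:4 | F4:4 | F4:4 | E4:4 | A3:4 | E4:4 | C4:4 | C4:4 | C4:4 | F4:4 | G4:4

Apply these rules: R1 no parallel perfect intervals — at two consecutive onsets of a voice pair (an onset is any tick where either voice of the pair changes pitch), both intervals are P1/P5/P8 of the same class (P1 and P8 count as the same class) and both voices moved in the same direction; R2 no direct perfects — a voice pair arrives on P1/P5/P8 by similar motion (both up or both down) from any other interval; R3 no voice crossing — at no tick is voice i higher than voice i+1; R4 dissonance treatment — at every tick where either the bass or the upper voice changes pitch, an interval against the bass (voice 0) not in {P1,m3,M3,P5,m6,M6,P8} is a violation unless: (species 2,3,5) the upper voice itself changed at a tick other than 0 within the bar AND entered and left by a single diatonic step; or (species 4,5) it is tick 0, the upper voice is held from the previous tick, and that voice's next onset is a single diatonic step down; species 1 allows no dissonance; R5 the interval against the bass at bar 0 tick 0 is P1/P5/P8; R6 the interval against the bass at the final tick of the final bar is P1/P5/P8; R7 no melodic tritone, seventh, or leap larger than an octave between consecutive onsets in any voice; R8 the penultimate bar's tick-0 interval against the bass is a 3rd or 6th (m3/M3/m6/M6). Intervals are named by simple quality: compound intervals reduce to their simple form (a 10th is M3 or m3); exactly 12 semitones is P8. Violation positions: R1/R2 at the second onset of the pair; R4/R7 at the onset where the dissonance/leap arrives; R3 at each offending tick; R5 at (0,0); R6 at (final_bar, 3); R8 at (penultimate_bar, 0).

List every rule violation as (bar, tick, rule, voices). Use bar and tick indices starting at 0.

(3, 0, R1, (0, 1))
(7, 0, R4, (0, 1))

bar 0: v0=G3 v1=G4 downbeat P8
bar 1: v0=A3 v1=F4 downbeat m6
bar 2: v0=F3 v1=F4 downbeat P8
bar 3: v0=E3 v1=E4 downbeat P8
bar 4: v0=F3 v1=A3 downbeat M3
bar 5: v0=G3 v1=E4 downbeat M6
bar 6: v0=E3 v1=C4 downbeat m6
bar 7: v0=D3 v1=C4 downbeat m7
bar 8: v0=C3 v1=C4 downbeat P8
bar 9: v0=A3 v1=F4 downbeat m6
bar 10: v0=G3 v1=G4 downbeat P8
  -> R1 @ bar 3 tick 0 v(0, 1): F3/F4 P8 -> E3/E4 P8 similar
  -> R4 @ bar 7 tick 0 v(0, 1): D3/C4 m7 untreated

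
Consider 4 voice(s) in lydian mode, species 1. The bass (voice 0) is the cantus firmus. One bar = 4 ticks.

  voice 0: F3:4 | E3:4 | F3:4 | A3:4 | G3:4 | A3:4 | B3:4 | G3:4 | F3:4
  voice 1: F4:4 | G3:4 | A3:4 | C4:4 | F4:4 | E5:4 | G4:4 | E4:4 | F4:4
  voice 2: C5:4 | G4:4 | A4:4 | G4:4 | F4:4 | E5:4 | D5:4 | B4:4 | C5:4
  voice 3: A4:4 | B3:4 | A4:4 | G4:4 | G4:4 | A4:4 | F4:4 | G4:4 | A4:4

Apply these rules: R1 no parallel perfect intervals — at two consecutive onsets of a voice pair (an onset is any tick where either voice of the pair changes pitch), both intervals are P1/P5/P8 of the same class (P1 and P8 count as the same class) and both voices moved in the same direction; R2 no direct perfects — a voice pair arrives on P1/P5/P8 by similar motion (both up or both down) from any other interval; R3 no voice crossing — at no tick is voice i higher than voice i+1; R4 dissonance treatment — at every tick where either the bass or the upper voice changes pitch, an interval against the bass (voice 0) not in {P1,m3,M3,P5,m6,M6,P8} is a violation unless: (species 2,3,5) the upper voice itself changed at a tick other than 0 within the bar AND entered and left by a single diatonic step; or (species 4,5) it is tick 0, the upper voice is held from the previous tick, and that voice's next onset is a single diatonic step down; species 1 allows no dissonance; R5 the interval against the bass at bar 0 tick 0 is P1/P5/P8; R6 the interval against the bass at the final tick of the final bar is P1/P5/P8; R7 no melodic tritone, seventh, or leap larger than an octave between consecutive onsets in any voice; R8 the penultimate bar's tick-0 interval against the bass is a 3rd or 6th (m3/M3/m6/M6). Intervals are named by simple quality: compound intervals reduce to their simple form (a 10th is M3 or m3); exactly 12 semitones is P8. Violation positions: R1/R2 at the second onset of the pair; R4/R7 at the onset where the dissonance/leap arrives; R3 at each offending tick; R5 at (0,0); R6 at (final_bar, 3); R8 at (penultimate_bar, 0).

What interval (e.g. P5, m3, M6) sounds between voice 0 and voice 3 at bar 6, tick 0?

TT

voice 0=B3 voice 3=F4 -> TT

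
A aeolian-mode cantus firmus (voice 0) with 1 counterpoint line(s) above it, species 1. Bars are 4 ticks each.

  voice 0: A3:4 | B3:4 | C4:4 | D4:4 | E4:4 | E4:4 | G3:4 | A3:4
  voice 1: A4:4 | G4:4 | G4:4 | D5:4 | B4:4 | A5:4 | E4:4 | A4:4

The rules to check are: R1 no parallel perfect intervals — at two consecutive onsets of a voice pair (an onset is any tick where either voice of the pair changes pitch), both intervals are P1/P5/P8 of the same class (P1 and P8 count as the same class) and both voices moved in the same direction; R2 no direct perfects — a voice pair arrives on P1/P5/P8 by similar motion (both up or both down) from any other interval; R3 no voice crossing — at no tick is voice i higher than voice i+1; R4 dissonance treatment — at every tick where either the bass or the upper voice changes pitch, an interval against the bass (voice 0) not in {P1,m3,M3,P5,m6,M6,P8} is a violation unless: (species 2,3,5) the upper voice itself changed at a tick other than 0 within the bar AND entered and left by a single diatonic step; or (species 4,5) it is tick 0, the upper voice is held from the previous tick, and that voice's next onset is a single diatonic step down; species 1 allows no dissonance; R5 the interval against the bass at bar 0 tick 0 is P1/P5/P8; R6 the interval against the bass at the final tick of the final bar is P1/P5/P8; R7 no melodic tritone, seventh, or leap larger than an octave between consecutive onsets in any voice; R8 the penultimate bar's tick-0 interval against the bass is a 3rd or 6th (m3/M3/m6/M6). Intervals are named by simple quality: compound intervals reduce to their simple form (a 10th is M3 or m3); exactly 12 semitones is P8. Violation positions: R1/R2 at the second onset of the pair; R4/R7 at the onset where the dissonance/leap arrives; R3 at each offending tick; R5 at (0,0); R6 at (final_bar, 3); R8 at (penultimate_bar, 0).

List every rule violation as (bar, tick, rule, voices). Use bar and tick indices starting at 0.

(3, 0, R2, (0, 1))
(5, 0, R4, (0, 1))
(5, 0, R7, (1,))
(6, 0, R7, (1,))
(7, 0, R2, (0, 1))

bar 0: v0=A3 v1=A4 downbeat P8
bar 1: v0=B3 v1=G4 downbeat m6
bar 2: v0=C4 v1=G4 downbeat P5
bar 3: v0=D4 v1=D5 downbeat P8
bar 4: v0=E4 v1=B4 downbeat P5
bar 5: v0=E4 v1=A5 downbeat P4
bar 6: v0=G3 v1=E4 downbeat M6
bar 7: v0=A3 v1=A4 downbeat P8
  -> R2 @ bar 3 tick 0 v(0, 1): C4/G4 P5 -> D4/D5 P8 similar
  -> R4 @ bar 5 tick 0 v(0, 1): E4/A5 P4 untreated
  -> R7 @ bar 5 tick 0 v(1,): B4->A5 leap 10st
  -> R7 @ bar 6 tick 0 v(1,): A5->E4 leap 17st
  -> R2 @ bar 7 tick 0 v(0, 1): G3/E4 M6 -> A3/A4 P8 similar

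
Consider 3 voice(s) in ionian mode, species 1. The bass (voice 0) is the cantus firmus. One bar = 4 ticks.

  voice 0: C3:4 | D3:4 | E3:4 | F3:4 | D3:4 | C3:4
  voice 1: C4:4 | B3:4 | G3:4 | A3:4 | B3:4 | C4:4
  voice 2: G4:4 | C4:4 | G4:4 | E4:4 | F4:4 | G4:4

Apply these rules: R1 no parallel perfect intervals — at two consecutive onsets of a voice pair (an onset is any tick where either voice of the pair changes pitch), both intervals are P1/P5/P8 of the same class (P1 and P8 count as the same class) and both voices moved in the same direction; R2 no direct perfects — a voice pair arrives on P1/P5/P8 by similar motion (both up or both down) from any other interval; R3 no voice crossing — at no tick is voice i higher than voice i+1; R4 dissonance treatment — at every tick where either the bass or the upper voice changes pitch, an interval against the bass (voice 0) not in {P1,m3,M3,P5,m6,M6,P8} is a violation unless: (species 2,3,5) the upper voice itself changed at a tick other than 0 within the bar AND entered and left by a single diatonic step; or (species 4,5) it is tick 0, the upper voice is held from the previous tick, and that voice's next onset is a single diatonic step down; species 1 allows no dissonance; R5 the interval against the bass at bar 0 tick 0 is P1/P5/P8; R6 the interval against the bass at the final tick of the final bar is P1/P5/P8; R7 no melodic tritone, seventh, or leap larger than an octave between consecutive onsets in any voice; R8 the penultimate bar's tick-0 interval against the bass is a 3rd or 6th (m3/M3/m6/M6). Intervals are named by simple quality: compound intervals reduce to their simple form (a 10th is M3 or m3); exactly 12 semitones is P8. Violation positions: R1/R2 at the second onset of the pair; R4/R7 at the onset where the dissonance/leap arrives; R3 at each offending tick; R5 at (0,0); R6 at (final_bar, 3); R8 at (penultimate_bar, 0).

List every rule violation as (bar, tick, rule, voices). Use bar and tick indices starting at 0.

bar 0: v0=C3 v1=C4 v2=G4 downbeat P5
bar 1: v0=D3 v1=B3 v2=C4 downbeat m7
bar 2: v0=E3 v1=G3 v2=G4 downbeat m3
bar 3: v0=F3 v1=A3 v2=E4 downbeat M7
bar 4: v0=D3 v1=B3 v2=F4 downbeat m3
bar 5: v0=C3 v1=C4 v2=G4 downbeat P5
  -> R4 @ bar 1 tick 0 v(0, 2): D3/C4 m7 untreated
  -> R4 @ bar 3 tick 0 v(0, 2): F3/E4 M7 untreated
  -> R2 @ bar 5 tick 0 v(1, 2): B3/F4 TT -> C4/G4 P5 similar

(1, 0, R4, (0, 2))
(3, 0, R4, (0, 2))
(5, 0, R2, (1, 2))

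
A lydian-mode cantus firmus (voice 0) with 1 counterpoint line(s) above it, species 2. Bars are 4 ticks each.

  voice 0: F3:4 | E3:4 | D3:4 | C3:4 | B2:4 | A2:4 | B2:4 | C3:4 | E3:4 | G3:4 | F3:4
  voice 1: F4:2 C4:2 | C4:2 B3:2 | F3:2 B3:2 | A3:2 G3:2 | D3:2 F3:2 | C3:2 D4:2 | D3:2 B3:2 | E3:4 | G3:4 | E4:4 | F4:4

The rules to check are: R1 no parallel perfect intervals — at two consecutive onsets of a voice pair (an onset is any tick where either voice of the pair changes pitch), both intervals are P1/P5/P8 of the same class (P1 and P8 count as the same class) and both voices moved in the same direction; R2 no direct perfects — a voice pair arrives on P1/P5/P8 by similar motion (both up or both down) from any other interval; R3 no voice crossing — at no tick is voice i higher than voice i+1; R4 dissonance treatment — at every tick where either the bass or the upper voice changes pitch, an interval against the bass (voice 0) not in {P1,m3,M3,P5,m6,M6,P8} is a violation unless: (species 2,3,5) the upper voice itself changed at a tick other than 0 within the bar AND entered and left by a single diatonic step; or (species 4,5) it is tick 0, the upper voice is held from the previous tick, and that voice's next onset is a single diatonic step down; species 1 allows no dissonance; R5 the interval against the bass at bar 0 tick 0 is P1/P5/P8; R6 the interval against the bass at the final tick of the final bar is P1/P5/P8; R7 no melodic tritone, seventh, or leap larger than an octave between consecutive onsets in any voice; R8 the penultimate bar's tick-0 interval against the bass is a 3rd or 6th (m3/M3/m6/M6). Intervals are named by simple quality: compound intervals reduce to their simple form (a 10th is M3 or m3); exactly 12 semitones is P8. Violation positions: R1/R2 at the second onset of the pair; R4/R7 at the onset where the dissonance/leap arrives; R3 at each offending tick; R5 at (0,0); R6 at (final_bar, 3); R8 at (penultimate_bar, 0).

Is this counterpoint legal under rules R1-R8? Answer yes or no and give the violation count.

No (5 violations)

bar 0: v0=F3 v1=F4 (P8)
bar 1: v0=E3 v1=C4 (m6)
bar 2: v0=D3 v1=F3 (m3)
bar 3: v0=C3 v1=A3 (M6)
bar 4: v0=B2 v1=D3 (m3)
bar 5: v0=A2 v1=C3 (m3)
bar 6: v0=B2 v1=D3 (m3)
bar 7: v0=C3 v1=E3 (M3)
bar 8: v0=E3 v1=G3 (m3)
bar 9: v0=G3 v1=E4 (M6)
bar 10: v0=F3 v1=F4 (P8)
  R7 @ bar2.0: B3->F3 leap 6st
  R7 @ bar2.2: F3->B3 leap 6st
  R4 @ bar4.2: B2/F3 TT untreated
  R4 @ bar5.2: A2/D4 P4 untreated
  R7 @ bar5.2: C3->D4 leap 14st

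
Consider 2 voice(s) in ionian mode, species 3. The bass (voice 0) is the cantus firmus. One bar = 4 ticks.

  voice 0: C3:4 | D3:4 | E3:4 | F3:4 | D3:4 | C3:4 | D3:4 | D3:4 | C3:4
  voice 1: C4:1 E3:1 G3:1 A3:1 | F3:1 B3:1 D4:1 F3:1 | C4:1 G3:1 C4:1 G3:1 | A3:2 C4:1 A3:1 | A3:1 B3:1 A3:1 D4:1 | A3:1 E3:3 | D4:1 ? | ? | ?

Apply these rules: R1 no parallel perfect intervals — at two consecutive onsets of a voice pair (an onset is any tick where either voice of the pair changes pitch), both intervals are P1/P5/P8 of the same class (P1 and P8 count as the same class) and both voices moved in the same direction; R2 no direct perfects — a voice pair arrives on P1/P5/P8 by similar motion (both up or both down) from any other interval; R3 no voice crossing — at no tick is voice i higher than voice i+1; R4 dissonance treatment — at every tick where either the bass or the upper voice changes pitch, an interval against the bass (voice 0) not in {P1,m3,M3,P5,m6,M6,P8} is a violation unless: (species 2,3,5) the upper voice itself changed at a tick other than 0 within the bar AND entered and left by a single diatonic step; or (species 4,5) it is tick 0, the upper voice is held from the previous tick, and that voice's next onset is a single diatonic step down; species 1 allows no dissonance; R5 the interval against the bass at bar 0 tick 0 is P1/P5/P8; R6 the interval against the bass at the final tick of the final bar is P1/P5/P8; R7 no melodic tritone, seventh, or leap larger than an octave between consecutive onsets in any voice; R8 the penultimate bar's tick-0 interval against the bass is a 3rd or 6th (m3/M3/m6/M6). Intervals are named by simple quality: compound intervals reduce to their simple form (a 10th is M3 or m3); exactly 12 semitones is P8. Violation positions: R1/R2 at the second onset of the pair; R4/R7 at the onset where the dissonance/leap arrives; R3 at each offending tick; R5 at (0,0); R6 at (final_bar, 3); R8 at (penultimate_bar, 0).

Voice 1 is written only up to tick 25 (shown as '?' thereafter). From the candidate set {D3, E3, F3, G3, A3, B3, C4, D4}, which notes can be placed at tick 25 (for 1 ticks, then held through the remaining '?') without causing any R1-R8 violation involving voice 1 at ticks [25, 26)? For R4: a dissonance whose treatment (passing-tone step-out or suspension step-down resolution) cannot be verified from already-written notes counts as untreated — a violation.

D3: legal
E3: violates R4,R7
F3: legal
G3: violates R4
A3: legal
B3: legal
C4: violates R4
D4: legal

{A3, B3, D3, D4, F3}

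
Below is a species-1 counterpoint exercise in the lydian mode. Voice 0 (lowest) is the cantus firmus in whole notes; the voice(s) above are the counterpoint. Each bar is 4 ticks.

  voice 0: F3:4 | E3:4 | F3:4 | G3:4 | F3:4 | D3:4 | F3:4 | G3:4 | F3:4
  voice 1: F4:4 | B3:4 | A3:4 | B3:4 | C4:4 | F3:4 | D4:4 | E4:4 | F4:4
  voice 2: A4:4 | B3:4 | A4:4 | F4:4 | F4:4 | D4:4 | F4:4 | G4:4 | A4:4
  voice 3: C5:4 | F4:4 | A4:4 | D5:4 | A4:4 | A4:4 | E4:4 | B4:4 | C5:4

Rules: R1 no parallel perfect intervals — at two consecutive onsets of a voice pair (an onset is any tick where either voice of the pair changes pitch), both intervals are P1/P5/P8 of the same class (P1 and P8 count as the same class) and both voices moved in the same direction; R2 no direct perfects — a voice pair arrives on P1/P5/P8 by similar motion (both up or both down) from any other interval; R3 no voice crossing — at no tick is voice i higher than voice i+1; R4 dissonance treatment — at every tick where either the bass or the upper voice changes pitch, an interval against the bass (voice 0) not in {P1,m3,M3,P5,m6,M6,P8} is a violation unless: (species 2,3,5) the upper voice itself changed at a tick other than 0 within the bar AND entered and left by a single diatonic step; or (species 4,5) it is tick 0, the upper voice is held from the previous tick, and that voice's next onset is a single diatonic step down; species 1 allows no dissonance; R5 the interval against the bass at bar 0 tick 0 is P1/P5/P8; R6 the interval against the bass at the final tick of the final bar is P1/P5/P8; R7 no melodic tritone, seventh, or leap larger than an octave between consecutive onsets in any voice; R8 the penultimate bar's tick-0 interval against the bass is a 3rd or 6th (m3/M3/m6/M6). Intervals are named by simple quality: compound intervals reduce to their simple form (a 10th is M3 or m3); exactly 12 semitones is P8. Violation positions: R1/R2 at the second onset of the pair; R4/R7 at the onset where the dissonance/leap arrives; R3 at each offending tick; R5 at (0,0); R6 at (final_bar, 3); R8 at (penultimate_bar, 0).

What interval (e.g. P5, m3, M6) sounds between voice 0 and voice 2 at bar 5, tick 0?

P8

voice 0=D3 voice 2=D4 -> P8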